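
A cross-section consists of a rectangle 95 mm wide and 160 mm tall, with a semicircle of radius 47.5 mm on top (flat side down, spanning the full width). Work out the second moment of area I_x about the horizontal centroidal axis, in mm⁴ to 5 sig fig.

Treat the section as a set of non-overlapping primitives; coordinates are from the bounding-box lower-left.
Rectangular body: 95 × 160, A = 15 200 mm², y = 80 mm, Ī = 32 426 667 mm⁴.
Semicircular cap: semicircle r = 47.5, A = 3544.109 mm², y = 180.1596 mm, Ī = 558735.8 mm⁴.
Centroid: ȳ = ΣA·y / ΣA = 98.93804 mm.
Transfer each piece to the horizontal centroidal axis using Ī + A·d² with d = y − 98.93804:
  rectangular body: d = -18.93804 mm → contributes +37 878 136 mm⁴
  semicircular cap: d = 81.22159 mm → contributes +23 939 034 mm⁴
Total I = 61 817 170 mm⁴.

I_x ≈ 6.1817 × 10⁷ mm⁴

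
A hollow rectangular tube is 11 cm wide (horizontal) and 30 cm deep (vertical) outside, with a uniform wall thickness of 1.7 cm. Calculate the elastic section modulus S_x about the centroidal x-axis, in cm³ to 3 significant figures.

Treat the section as a set of non-overlapping primitives; coordinates are from the bounding-box lower-left.
Outer rectangle: 11 × 30, A = 330 cm², y = 15 cm, Ī = 24 750 cm⁴.
Inner void (subtracted): 7.6 × 26.6, A = 202.16 cm², y = 15 cm, Ī = 11 920 cm⁴.
By symmetry the centroid is at mid-height, ȳ = 15 cm.
All pieces are centred on the centroidal x-axis, so I = ΣĪ (holes subtracted) = 12 830 cm⁴.
Extreme fibre distance c = 15 cm; S = I/c = 855.33 cm³.

S_x ≈ 855 cm³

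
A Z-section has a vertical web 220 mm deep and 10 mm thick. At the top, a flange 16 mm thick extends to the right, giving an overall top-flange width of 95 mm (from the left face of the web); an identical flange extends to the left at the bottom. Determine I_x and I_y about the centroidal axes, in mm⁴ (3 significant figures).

I_x ≈ 3.72 × 10⁷ mm⁴, I_y ≈ 7.79 × 10⁶ mm⁴

Decompose the section into non-overlapping parts with the origin at the bottom-left of its bounding rectangle.
Web: 10 × 220, A = 2 200 mm², y = 110 mm, Ī = 8 873 333 mm⁴.
Top flange (beyond web): 85 × 16, A = 1 360 mm², y = 212 mm, Ī = 29 013 mm⁴.
Bottom flange (beyond web): 85 × 16, A = 1 360 mm², y = 8 mm, Ī = 29 013 mm⁴.
Centroid: ȳ = ΣA·y / ΣA = 110 mm.
Transfer each piece to the centroidal x-axis using Ī + A·d² with d = y − 110:
  web: d = 0 mm → contributes +8 873 333 mm⁴
  top flange (beyond web): d = 102 mm → contributes +14 178 453 mm⁴
  bottom flange (beyond web): d = -102 mm → contributes +14 178 453 mm⁴
Total I = 37 230 240 mm⁴.
For the y-axis: x̄ = 90 mm.
Repeating about the centroidal y-axis gives I_y = 7 793 000 mm⁴.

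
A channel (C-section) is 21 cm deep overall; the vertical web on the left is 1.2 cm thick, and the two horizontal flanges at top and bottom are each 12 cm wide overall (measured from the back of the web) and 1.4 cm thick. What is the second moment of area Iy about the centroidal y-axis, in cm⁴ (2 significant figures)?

Decompose the section into non-overlapping parts with the origin at the bottom-left of its bounding rectangle.
Web: 1.2 × 21, A = 25.2 cm², x = 0.6 cm, Ī = 3.024 cm⁴.
Top flange (beyond web): 10.8 × 1.4, A = 15.12 cm², x = 6.6 cm, Ī = 147 cm⁴.
Bottom flange (beyond web): 10.8 × 1.4, A = 15.12 cm², x = 6.6 cm, Ī = 147 cm⁴.
Centroid: x̄ = ΣA·x / ΣA = 3.873 cm.
Transfer each piece to the centroidal y-axis using Ī + A·d² with d = x − 3.873:
  web: d = -3.273 cm → contributes +272.9 cm⁴
  top flange (beyond web): d = 2.727 cm → contributes +259.4 cm⁴
  bottom flange (beyond web): d = 2.727 cm → contributes +259.4 cm⁴
Total I = 791.8 cm⁴.

Iy ≈ 790 cm⁴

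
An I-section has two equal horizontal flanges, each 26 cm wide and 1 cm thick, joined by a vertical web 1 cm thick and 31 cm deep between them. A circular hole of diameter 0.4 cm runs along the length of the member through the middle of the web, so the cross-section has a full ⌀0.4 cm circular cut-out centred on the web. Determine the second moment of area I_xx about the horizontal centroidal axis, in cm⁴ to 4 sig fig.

I_xx ≈ 1.580 × 10⁴ cm⁴

Break the section into simple shapes (no overlaps), measuring from the bottom-left corner of the bounding box.
Bottom flange: 26 × 1, A = 26 cm², y = 0.5 cm, Ī = 2.16667 cm⁴.
Web: 1 × 31, A = 31 cm², y = 16.5 cm, Ī = 2482.58 cm⁴.
Top flange: 26 × 1, A = 26 cm², y = 32.5 cm, Ī = 2.16667 cm⁴.
Hole (subtracted): ⌀0.4, A = 0.125664 cm², y = 16.5 cm, Ī = 0.00125664 cm⁴.
By symmetry the centroid is at mid-height, ȳ = 16.5 cm.
Transfer each piece to the horizontal centroidal axis using Ī + A·d² with d = y − 16.5:
  bottom flange: d = -16 cm → contributes +6658.17 cm⁴
  web: d = 0 cm → contributes +2482.58 cm⁴
  top flange: d = 16 cm → contributes +6658.17 cm⁴
  hole: d = 0 cm → contributes −0.00125664 cm⁴
Total I = 15798.9 cm⁴.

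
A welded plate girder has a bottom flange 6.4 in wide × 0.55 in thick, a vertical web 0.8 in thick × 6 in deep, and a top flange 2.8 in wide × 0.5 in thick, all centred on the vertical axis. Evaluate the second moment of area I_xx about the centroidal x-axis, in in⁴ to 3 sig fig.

I_xx ≈ 62.1 in⁴

Split into non-overlapping primitives; take the origin at the lower-left of the bounding box.
Bottom plate: 6.4 × 0.55, A = 3.52 in², y = 0.275 in, Ī = 0.088733 in⁴.
Web plate: 0.8 × 6, A = 4.8 in², y = 3.55 in, Ī = 14.4 in⁴.
Top plate: 2.8 × 0.5, A = 1.4 in², y = 6.8 in, Ī = 0.029167 in⁴.
Centroid: ȳ = ΣA·y / ΣA = 2.8321 in.
Transfer each piece to the centroidal x-axis using Ī + A·d² with d = y − 2.8321:
  bottom plate: d = -2.5571 in → contributes +23.105 in⁴
  web plate: d = 0.7179 in → contributes +16.874 in⁴
  top plate: d = 3.9679 in → contributes +22.071 in⁴
Total I = 62.05 in⁴.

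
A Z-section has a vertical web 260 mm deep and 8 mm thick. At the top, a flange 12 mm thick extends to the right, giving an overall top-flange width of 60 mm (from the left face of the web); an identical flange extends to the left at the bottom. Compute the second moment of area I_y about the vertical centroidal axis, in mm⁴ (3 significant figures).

I_y ≈ 1.42 × 10⁶ mm⁴

Break the section into simple shapes (no overlaps), measuring from the bottom-left corner of the bounding box.
Web: 8 × 260, A = 2 080 mm², x = 56 mm, Ī = 11 093 mm⁴.
Top flange (beyond web): 52 × 12, A = 624 mm², x = 86 mm, Ī = 140 608 mm⁴.
Bottom flange (beyond web): 52 × 12, A = 624 mm², x = 26 mm, Ī = 140 608 mm⁴.
Centroid: x̄ = ΣA·x / ΣA = 56 mm.
Transfer each piece to the vertical centroidal axis using Ī + A·d² with d = x − 56:
  web: d = 0 mm → contributes +11 093 mm⁴
  top flange (beyond web): d = 30 mm → contributes +702 208 mm⁴
  bottom flange (beyond web): d = -30 mm → contributes +702 208 mm⁴
Total I = 1 415 509 mm⁴.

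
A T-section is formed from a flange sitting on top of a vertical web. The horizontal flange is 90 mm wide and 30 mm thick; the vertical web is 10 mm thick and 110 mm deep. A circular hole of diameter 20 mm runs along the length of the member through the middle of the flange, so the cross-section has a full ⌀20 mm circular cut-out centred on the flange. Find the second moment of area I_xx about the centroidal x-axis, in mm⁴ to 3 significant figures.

Split into non-overlapping primitives; take the origin at the lower-left of the bounding box.
Flange: 90 × 30, A = 2 700 mm², y = 125 mm, Ī = 202 500 mm⁴.
Web: 10 × 110, A = 1 100 mm², y = 55 mm, Ī = 1 109 167 mm⁴.
Hole (subtracted): ⌀20, A = 314.16 mm², y = 125 mm, Ī = 7 854 mm⁴.
Centroid: ȳ = ΣA·y / ΣA = 102.91 mm.
Transfer each piece to the centroidal x-axis using Ī + A·d² with d = y − 102.91:
  flange: d = 22.089 mm → contributes +1 519 938 mm⁴
  web: d = -47.911 mm → contributes +3 634 139 mm⁴
  hole: d = 22.089 mm → contributes −161 145 mm⁴
Total I = 4 992 932 mm⁴.

I_xx ≈ 4.99 × 10⁶ mm⁴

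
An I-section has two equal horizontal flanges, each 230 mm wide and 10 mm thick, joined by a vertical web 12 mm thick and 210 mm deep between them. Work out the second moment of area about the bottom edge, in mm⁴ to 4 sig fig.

I_base ≈ 1.591 × 10⁸ mm⁴

Treat the section as a set of non-overlapping primitives; coordinates are from the bounding-box lower-left.
Bottom flange: 230 × 10, A = 2 300 mm², y = 5 mm, Ī = 19166.7 mm⁴.
Web: 12 × 210, A = 2 520 mm², y = 115 mm, Ī = 9 261 000 mm⁴.
Top flange: 230 × 10, A = 2 300 mm², y = 225 mm, Ī = 19166.7 mm⁴.
Transfer each piece to the base of the section using Ī + A·d² with d = y − 0:
  bottom flange: d = 5 mm → contributes +76666.7 mm⁴
  web: d = 115 mm → contributes +42 588 000 mm⁴
  top flange: d = 225 mm → contributes +116 456 667 mm⁴
Total I = 159 121 333 mm⁴.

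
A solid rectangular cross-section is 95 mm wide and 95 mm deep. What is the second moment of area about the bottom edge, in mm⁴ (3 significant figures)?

I_base ≈ 2.72 × 10⁷ mm⁴

The section: 95 × 95, A = 9 025 mm², y = 47.5 mm, Ī = 6 787 552 mm⁴.
Transfer it to the base of the section using Ī + A·d² with d = y − 0:
  the section: d = 47.5 mm → contributes +27 150 208 mm⁴
Total I = 27 150 208 mm⁴.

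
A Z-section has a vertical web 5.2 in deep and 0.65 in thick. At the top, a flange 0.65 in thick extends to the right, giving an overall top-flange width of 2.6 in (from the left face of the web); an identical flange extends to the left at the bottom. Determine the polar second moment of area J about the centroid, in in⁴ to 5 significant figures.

Break the section into simple shapes (no overlaps), measuring from the bottom-left corner of the bounding box.
Web: 0.65 × 5.2, A = 3.38 in², y = 2.6 in, Ī = 7.616267 in⁴.
Top flange (beyond web): 1.95 × 0.65, A = 1.2675 in², y = 4.875 in, Ī = 0.04462656 in⁴.
Bottom flange (beyond web): 1.95 × 0.65, A = 1.2675 in², y = 0.325 in, Ī = 0.04462656 in⁴.
Centroid: ȳ = ΣA·y / ΣA = 2.6 in.
Transfer each piece to the centroidal x-axis using Ī + A·d² with d = y − 2.6:
  web: d = 0 in → contributes +7.616267 in⁴
  top flange (beyond web): d = 2.275 in → contributes +6.604731 in⁴
  bottom flange (beyond web): d = -2.275 in → contributes +6.604731 in⁴
Total I = 20.82573 in⁴.
For the y-axis: x̄ = 2.275 in.
Repeating about the centroidal y-axis gives I_y = 5.206432 in⁴.
Polar second moment: J = I_x + I_y = 26.03216 in⁴.

J ≈ 26.032 in⁴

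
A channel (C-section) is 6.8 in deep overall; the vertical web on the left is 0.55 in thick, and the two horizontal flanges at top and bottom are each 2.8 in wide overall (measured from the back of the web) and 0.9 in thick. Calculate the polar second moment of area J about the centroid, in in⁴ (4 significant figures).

Split into non-overlapping primitives; take the origin at the lower-left of the bounding box.
Web: 0.55 × 6.8, A = 3.74 in², y = 3.4 in, Ī = 14.4115 in⁴.
Top flange (beyond web): 2.25 × 0.9, A = 2.025 in², y = 6.35 in, Ī = 0.136688 in⁴.
Bottom flange (beyond web): 2.25 × 0.9, A = 2.025 in², y = 0.45 in, Ī = 0.136688 in⁴.
By symmetry the centroid is at mid-height, ȳ = 3.4 in.
Transfer each piece to the centroidal x-axis using Ī + A·d² with d = y − 3.4:
  web: d = 0 in → contributes +14.4115 in⁴
  top flange (beyond web): d = 2.95 in → contributes +17.7593 in⁴
  bottom flange (beyond web): d = -2.95 in → contributes +17.7593 in⁴
Total I = 49.93 in⁴.
For the y-axis: x̄ = 1.00286 in.
Repeating about the centroidal y-axis gives I_y = 5.61393 in⁴.
Polar second moment: J = I_x + I_y = 55.5439 in⁴.

J ≈ 55.54 in⁴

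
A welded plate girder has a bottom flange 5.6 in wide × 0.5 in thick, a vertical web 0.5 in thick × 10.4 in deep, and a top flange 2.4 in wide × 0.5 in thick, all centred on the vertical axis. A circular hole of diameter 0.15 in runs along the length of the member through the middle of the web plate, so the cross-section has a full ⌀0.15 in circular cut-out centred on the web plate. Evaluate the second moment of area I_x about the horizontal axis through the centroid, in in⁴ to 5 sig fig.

Break the section into simple shapes (no overlaps), measuring from the bottom-left corner of the bounding box.
Bottom plate: 5.6 × 0.5, A = 2.8 in², y = 0.25 in, Ī = 0.05833333 in⁴.
Web plate: 0.5 × 10.4, A = 5.2 in², y = 5.7 in, Ī = 46.86933 in⁴.
Top plate: 2.4 × 0.5, A = 1.2 in², y = 11.15 in, Ī = 0.025 in⁴.
Hole (subtracted): ⌀0.15, A = 0.01767146 in², y = 5.7 in, Ī = 0.00002485049 in⁴.
Centroid: ȳ = ΣA·y / ΣA = 4.75035 in.
Transfer each piece to the horizontal axis through the centroid using Ī + A·d² with d = y − 4.75035:
  bottom plate: d = -4.50035 in → contributes +56.76715 in⁴
  web plate: d = 0.9496502 in → contributes +51.55888 in⁴
  top plate: d = 6.39965 in → contributes +49.17163 in⁴
  hole: d = 0.9496502 in → contributes −0.0159616 in⁴
Total I = 157.4817 in⁴.

I_x ≈ 157.48 in⁴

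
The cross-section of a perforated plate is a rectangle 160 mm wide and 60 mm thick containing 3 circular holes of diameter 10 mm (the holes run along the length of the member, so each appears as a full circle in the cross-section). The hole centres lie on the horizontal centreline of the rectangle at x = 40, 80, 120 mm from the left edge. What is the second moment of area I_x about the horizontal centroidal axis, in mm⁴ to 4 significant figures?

Break the section into simple shapes (no overlaps), measuring from the bottom-left corner of the bounding box.
Plate: 160 × 60, A = 9 600 mm², y = 30 mm, Ī = 2 880 000 mm⁴.
Hole 1 (subtracted): ⌀10, A = 78.5398 mm², y = 30 mm, Ī = 490.874 mm⁴.
Hole 2 (subtracted): ⌀10, A = 78.5398 mm², y = 30 mm, Ī = 490.874 mm⁴.
Hole 3 (subtracted): ⌀10, A = 78.5398 mm², y = 30 mm, Ī = 490.874 mm⁴.
By symmetry the centroid is at mid-height, ȳ = 30 mm.
All pieces are centred on the horizontal centroidal axis, so I = ΣĪ (holes subtracted) = 2 878 527 mm⁴.

I_x ≈ 2.879 × 10⁶ mm⁴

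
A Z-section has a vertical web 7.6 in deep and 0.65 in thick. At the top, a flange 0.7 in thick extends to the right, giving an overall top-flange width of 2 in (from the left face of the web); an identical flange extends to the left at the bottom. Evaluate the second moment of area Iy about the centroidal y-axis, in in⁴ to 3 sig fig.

Iy ≈ 2.35 in⁴

Break the section into simple shapes (no overlaps), measuring from the bottom-left corner of the bounding box.
Web: 0.65 × 7.6, A = 4.94 in², x = 1.675 in, Ī = 0.17393 in⁴.
Top flange (beyond web): 1.35 × 0.7, A = 0.945 in², x = 2.675 in, Ī = 0.14352 in⁴.
Bottom flange (beyond web): 1.35 × 0.7, A = 0.945 in², x = 0.675 in, Ī = 0.14352 in⁴.
Centroid: x̄ = ΣA·x / ΣA = 1.675 in.
Transfer each piece to the centroidal y-axis using Ī + A·d² with d = x − 1.675:
  web: d = 0 in → contributes +0.17393 in⁴
  top flange (beyond web): d = 1 in → contributes +1.0885 in⁴
  bottom flange (beyond web): d = -1 in → contributes +1.0885 in⁴
Total I = 2.351 in⁴.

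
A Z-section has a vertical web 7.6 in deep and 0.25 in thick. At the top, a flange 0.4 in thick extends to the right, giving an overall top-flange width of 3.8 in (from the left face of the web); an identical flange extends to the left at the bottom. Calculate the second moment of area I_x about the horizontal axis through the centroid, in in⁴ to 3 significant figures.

I_x ≈ 46.0 in⁴

Decompose the section into non-overlapping parts with the origin at the bottom-left of its bounding rectangle.
Web: 0.25 × 7.6, A = 1.9 in², y = 3.8 in, Ī = 9.1453 in⁴.
Top flange (beyond web): 3.55 × 0.4, A = 1.42 in², y = 7.4 in, Ī = 0.018933 in⁴.
Bottom flange (beyond web): 3.55 × 0.4, A = 1.42 in², y = 0.2 in, Ī = 0.018933 in⁴.
Centroid: ȳ = ΣA·y / ΣA = 3.8 in.
Transfer each piece to the horizontal axis through the centroid using Ī + A·d² with d = y − 3.8:
  web: d = 0 in → contributes +9.1453 in⁴
  top flange (beyond web): d = 3.6 in → contributes +18.422 in⁴
  bottom flange (beyond web): d = -3.6 in → contributes +18.422 in⁴
Total I = 45.99 in⁴.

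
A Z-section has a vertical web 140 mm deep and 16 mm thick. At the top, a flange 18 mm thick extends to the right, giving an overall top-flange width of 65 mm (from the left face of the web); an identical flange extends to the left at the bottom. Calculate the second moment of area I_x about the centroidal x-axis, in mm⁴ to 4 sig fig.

I_x ≈ 1.027 × 10⁷ mm⁴

Decompose the section into non-overlapping parts with the origin at the bottom-left of its bounding rectangle.
Web: 16 × 140, A = 2 240 mm², y = 70 mm, Ī = 3 658 667 mm⁴.
Top flange (beyond web): 49 × 18, A = 882 mm², y = 131 mm, Ī = 23 814 mm⁴.
Bottom flange (beyond web): 49 × 18, A = 882 mm², y = 9 mm, Ī = 23 814 mm⁴.
Centroid: ȳ = ΣA·y / ΣA = 70 mm.
Transfer each piece to the centroidal x-axis using Ī + A·d² with d = y − 70:
  web: d = 0 mm → contributes +3 658 667 mm⁴
  top flange (beyond web): d = 61 mm → contributes +3 305 736 mm⁴
  bottom flange (beyond web): d = -61 mm → contributes +3 305 736 mm⁴
Total I = 10 270 139 mm⁴.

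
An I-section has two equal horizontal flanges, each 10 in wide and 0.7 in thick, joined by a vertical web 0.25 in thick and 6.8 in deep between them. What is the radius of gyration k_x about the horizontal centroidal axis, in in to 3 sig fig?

Decompose the section into non-overlapping parts with the origin at the bottom-left of its bounding rectangle.
Bottom flange: 10 × 0.7, A = 7 in², y = 0.35 in, Ī = 0.28583 in⁴.
Web: 0.25 × 6.8, A = 1.7 in², y = 4.1 in, Ī = 6.5507 in⁴.
Top flange: 10 × 0.7, A = 7 in², y = 7.85 in, Ī = 0.28583 in⁴.
By symmetry the centroid is at mid-height, ȳ = 4.1 in.
Transfer each piece to the horizontal centroidal axis using Ī + A·d² with d = y − 4.1:
  bottom flange: d = -3.75 in → contributes +98.723 in⁴
  web: d = 0 in → contributes +6.5507 in⁴
  top flange: d = 3.75 in → contributes +98.723 in⁴
Total I = 204 in⁴.
Radius of gyration: k = √(I/A) = √(204 / 15.7) = 3.6046 in.

k_x ≈ 3.60 in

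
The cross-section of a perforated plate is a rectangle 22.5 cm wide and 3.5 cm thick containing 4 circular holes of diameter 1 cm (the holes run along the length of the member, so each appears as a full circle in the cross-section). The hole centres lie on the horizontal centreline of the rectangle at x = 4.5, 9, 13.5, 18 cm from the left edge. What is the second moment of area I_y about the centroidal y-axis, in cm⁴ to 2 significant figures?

Split into non-overlapping primitives; take the origin at the lower-left of the bounding box.
Plate: 22.5 × 3.5, A = 78.75 cm², x = 11.25 cm, Ī = 3 322 cm⁴.
Hole 1 (subtracted): ⌀1, A = 0.7854 cm², x = 4.5 cm, Ī = 0.04909 cm⁴.
Hole 2 (subtracted): ⌀1, A = 0.7854 cm², x = 9 cm, Ī = 0.04909 cm⁴.
Hole 3 (subtracted): ⌀1, A = 0.7854 cm², x = 13.5 cm, Ī = 0.04909 cm⁴.
Hole 4 (subtracted): ⌀1, A = 0.7854 cm², x = 18 cm, Ī = 0.04909 cm⁴.
By symmetry the centroid is at mid-width, x̄ = 11.25 cm.
Transfer each piece to the centroidal y-axis using Ī + A·d² with d = x − 11.25:
  plate: d = 0 cm → contributes +3 322 cm⁴
  hole 1: d = -6.75 cm → contributes −35.83 cm⁴
  hole 2: d = -2.25 cm → contributes −4.025 cm⁴
  hole 3: d = 2.25 cm → contributes −4.025 cm⁴
  hole 4: d = 6.75 cm → contributes −35.83 cm⁴
Total I = 3 243 cm⁴.

I_y ≈ 3200 cm⁴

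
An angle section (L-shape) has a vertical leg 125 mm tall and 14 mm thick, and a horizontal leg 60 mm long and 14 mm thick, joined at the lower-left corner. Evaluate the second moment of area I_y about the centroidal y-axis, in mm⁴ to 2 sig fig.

Break the section into simple shapes (no overlaps), measuring from the bottom-left corner of the bounding box.
Vertical leg: 14 × 125, A = 1 750 mm², x = 7 mm, Ī = 28 583 mm⁴.
Horizontal leg (remainder): 46 × 14, A = 644 mm², x = 37 mm, Ī = 113 559 mm⁴.
Centroid: x̄ = ΣA·x / ΣA = 15.07 mm.
Transfer each piece to the centroidal y-axis using Ī + A·d² with d = x − 15.07:
  vertical leg: d = -8.07 mm → contributes +142 557 mm⁴
  horizontal leg (remainder): d = 21.93 mm → contributes +423 269 mm⁴
Total I = 565 826 mm⁴.

I_y ≈ 5.7 × 10⁵ mm⁴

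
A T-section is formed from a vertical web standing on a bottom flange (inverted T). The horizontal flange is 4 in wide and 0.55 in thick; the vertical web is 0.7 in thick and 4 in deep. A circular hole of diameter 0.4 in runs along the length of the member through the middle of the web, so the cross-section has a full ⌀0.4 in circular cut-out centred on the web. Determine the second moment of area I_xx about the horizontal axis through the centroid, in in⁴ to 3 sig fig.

Decompose the section into non-overlapping parts with the origin at the bottom-left of its bounding rectangle.
Flange: 4 × 0.55, A = 2.2 in², y = 0.275 in, Ī = 0.055458 in⁴.
Web: 0.7 × 4, A = 2.8 in², y = 2.55 in, Ī = 3.7333 in⁴.
Hole (subtracted): ⌀0.4, A = 0.12566 in², y = 2.55 in, Ī = 0.0012566 in⁴.
Centroid: ȳ = ΣA·y / ΣA = 1.5232 in.
Transfer each piece to the horizontal axis through the centroid using Ī + A·d² with d = y − 1.5232:
  flange: d = -1.2482 in → contributes +3.483 in⁴
  web: d = 1.0268 in → contributes +6.6855 in⁴
  hole: d = 1.0268 in → contributes −0.13375 in⁴
Total I = 10.035 in⁴.

I_xx ≈ 10.0 in⁴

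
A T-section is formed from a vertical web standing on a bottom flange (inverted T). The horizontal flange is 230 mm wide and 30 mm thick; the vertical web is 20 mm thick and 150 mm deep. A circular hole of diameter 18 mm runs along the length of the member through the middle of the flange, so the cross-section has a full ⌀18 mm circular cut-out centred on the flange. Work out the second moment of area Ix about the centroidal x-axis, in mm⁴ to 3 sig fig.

Ix ≈ 2.29 × 10⁷ mm⁴

Split into non-overlapping primitives; take the origin at the lower-left of the bounding box.
Flange: 230 × 30, A = 6 900 mm², y = 15 mm, Ī = 517 500 mm⁴.
Web: 20 × 150, A = 3 000 mm², y = 105 mm, Ī = 5 625 000 mm⁴.
Hole (subtracted): ⌀18, A = 254.47 mm², y = 15 mm, Ī = 5 153 mm⁴.
Centroid: ȳ = ΣA·y / ΣA = 42.992 mm.
Transfer each piece to the centroidal x-axis using Ī + A·d² with d = y − 42.992:
  flange: d = -27.992 mm → contributes +5 924 101 mm⁴
  web: d = 62.008 mm → contributes +17 159 888 mm⁴
  hole: d = -27.992 mm → contributes −204 546 mm⁴
Total I = 22 879 443 mm⁴.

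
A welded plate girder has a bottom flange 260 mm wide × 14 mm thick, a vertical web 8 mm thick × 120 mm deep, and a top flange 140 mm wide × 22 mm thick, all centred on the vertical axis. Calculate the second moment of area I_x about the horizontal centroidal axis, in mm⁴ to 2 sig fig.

Split into non-overlapping primitives; take the origin at the lower-left of the bounding box.
Bottom plate: 260 × 14, A = 3 640 mm², y = 7 mm, Ī = 59 453 mm⁴.
Web plate: 8 × 120, A = 960 mm², y = 74 mm, Ī = 1 152 000 mm⁴.
Top plate: 140 × 22, A = 3 080 mm², y = 145 mm, Ī = 124 227 mm⁴.
Centroid: ȳ = ΣA·y / ΣA = 70.72 mm.
Transfer each piece to the horizontal centroidal axis using Ī + A·d² with d = y − 70.72:
  bottom plate: d = -63.72 mm → contributes +14 838 141 mm⁴
  web plate: d = 3.281 mm → contributes +1 162 336 mm⁴
  top plate: d = 74.28 mm → contributes +17 118 755 mm⁴
Total I = 33 119 233 mm⁴.

I_x ≈ 3.3 × 10⁷ mm⁴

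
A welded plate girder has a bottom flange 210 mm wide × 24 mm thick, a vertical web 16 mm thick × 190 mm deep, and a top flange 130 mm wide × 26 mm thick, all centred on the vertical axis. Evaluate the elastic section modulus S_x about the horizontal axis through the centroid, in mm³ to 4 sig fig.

Decompose the section into non-overlapping parts with the origin at the bottom-left of its bounding rectangle.
Bottom plate: 210 × 24, A = 5 040 mm², y = 12 mm, Ī = 241 920 mm⁴.
Web plate: 16 × 190, A = 3 040 mm², y = 119 mm, Ī = 9 145 333 mm⁴.
Top plate: 130 × 26, A = 3 380 mm², y = 227 mm, Ī = 190 407 mm⁴.
Centroid: ȳ = ΣA·y / ΣA = 103.796 mm.
Transfer each piece to the horizontal axis through the centroid using Ī + A·d² with d = y − 103.796:
  bottom plate: d = -91.7958 mm → contributes +42 711 334 mm⁴
  web plate: d = 15.2042 mm → contributes +9 848 082 mm⁴
  top plate: d = 123.204 mm → contributes +51 496 346 mm⁴
Total I = 104 055 762 mm⁴.
Extreme fibre distance c = 136.204 mm; S = I/c = 763 969 mm³.

S_x ≈ 7.640 × 10⁵ mm³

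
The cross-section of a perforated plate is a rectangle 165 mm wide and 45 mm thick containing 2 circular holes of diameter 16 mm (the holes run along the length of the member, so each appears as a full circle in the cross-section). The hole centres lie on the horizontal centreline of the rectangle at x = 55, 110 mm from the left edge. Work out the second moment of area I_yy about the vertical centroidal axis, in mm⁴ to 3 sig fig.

I_yy ≈ 1.65 × 10⁷ mm⁴

Treat the section as a set of non-overlapping primitives; coordinates are from the bounding-box lower-left.
Plate: 165 × 45, A = 7 425 mm², x = 82.5 mm, Ī = 16 845 469 mm⁴.
Hole 1 (subtracted): ⌀16, A = 201.06 mm², x = 55 mm, Ī = 3 217 mm⁴.
Hole 2 (subtracted): ⌀16, A = 201.06 mm², x = 110 mm, Ī = 3 217 mm⁴.
By symmetry the centroid is at mid-width, x̄ = 82.5 mm.
Transfer each piece to the vertical centroidal axis using Ī + A·d² with d = x − 82.5:
  plate: d = 0 mm → contributes +16 845 469 mm⁴
  hole 1: d = -27.5 mm → contributes −155 270 mm⁴
  hole 2: d = 27.5 mm → contributes −155 270 mm⁴
Total I = 16 534 929 mm⁴.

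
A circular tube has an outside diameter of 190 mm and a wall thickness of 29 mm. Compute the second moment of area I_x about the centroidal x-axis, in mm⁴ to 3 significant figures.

Split into non-overlapping primitives; take the origin at the lower-left of the bounding box.
Outer circle: ⌀190, A = 28 353 mm², y = 95 mm, Ī = 63 971 171 mm⁴.
Bore (subtracted): ⌀132, A = 13 685 mm², y = 95 mm, Ī = 14 902 723 mm⁴.
By symmetry the centroid is at mid-height, ȳ = 95 mm.
All pieces are centred on the centroidal x-axis, so I = ΣĪ (holes subtracted) = 49 068 448 mm⁴.

I_x ≈ 4.91 × 10⁷ mm⁴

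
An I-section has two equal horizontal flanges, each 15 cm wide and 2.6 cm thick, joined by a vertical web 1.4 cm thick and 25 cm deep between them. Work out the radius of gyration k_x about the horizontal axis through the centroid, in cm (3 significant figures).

k_x ≈ 12.2 cm

Split into non-overlapping primitives; take the origin at the lower-left of the bounding box.
Bottom flange: 15 × 2.6, A = 39 cm², y = 1.3 cm, Ī = 21.97 cm⁴.
Web: 1.4 × 25, A = 35 cm², y = 15.1 cm, Ī = 1822.9 cm⁴.
Top flange: 15 × 2.6, A = 39 cm², y = 28.9 cm, Ī = 21.97 cm⁴.
By symmetry the centroid is at mid-height, ȳ = 15.1 cm.
Transfer each piece to the horizontal axis through the centroid using Ī + A·d² with d = y − 15.1:
  bottom flange: d = -13.8 cm → contributes +7449.1 cm⁴
  web: d = 0 cm → contributes +1822.9 cm⁴
  top flange: d = 13.8 cm → contributes +7449.1 cm⁴
Total I = 16 721 cm⁴.
Radius of gyration: k = √(I/A) = √(16 721 / 113) = 12.164 cm.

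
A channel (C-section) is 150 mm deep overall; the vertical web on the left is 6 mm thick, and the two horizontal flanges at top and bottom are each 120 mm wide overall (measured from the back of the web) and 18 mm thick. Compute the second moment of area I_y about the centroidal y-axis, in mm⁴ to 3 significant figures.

Decompose the section into non-overlapping parts with the origin at the bottom-left of its bounding rectangle.
Web: 6 × 150, A = 900 mm², x = 3 mm, Ī = 2 700 mm⁴.
Top flange (beyond web): 114 × 18, A = 2 052 mm², x = 63 mm, Ī = 2 222 316 mm⁴.
Bottom flange (beyond web): 114 × 18, A = 2 052 mm², x = 63 mm, Ī = 2 222 316 mm⁴.
Centroid: x̄ = ΣA·x / ΣA = 52.209 mm.
Transfer each piece to the centroidal y-axis using Ī + A·d² with d = x − 52.209:
  web: d = -49.209 mm → contributes +2 182 041 mm⁴
  top flange (beyond web): d = 10.791 mm → contributes +2 461 279 mm⁴
  bottom flange (beyond web): d = 10.791 mm → contributes +2 461 279 mm⁴
Total I = 7 104 598 mm⁴.

I_y ≈ 7.10 × 10⁶ mm⁴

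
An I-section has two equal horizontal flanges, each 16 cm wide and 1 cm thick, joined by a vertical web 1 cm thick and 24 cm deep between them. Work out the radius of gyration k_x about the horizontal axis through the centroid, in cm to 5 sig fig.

k_x ≈ 10.484 cm

Split into non-overlapping primitives; take the origin at the lower-left of the bounding box.
Bottom flange: 16 × 1, A = 16 cm², y = 0.5 cm, Ī = 1.333333 cm⁴.
Web: 1 × 24, A = 24 cm², y = 13 cm, Ī = 1 152 cm⁴.
Top flange: 16 × 1, A = 16 cm², y = 25.5 cm, Ī = 1.333333 cm⁴.
By symmetry the centroid is at mid-height, ȳ = 13 cm.
Transfer each piece to the horizontal axis through the centroid using Ī + A·d² with d = y − 13:
  bottom flange: d = -12.5 cm → contributes +2501.333 cm⁴
  web: d = 0 cm → contributes +1 152 cm⁴
  top flange: d = 12.5 cm → contributes +2501.333 cm⁴
Total I = 6154.667 cm⁴.
Radius of gyration: k = √(I/A) = √(6154.667 / 56) = 10.48355 cm.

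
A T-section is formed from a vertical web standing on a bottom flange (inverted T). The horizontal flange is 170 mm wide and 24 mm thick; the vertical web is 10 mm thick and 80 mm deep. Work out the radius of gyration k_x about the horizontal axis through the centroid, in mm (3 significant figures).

k_x ≈ 22.3 mm

Decompose the section into non-overlapping parts with the origin at the bottom-left of its bounding rectangle.
Flange: 170 × 24, A = 4 080 mm², y = 12 mm, Ī = 195 840 mm⁴.
Web: 10 × 80, A = 800 mm², y = 64 mm, Ī = 426 667 mm⁴.
Centroid: ȳ = ΣA·y / ΣA = 20.525 mm.
Transfer each piece to the horizontal axis through the centroid using Ī + A·d² with d = y − 20.525:
  flange: d = -8.5246 mm → contributes +492 328 mm⁴
  web: d = 43.475 mm → contributes +1 938 756 mm⁴
Total I = 2 431 084 mm⁴.
Radius of gyration: k = √(I/A) = √(2 431 084 / 4 880) = 22.32 mm.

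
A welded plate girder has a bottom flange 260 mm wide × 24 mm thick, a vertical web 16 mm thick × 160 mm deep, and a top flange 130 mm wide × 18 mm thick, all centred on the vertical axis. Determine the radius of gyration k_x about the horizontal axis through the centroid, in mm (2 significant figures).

Decompose the section into non-overlapping parts with the origin at the bottom-left of its bounding rectangle.
Bottom plate: 260 × 24, A = 6 240 mm², y = 12 mm, Ī = 299 520 mm⁴.
Web plate: 16 × 160, A = 2 560 mm², y = 104 mm, Ī = 5 461 333 mm⁴.
Top plate: 130 × 18, A = 2 340 mm², y = 193 mm, Ī = 63 180 mm⁴.
Centroid: ȳ = ΣA·y / ΣA = 71.16 mm.
Transfer each piece to the horizontal axis through the centroid using Ī + A·d² with d = y − 71.16:
  bottom plate: d = -59.16 mm → contributes +22 140 097 mm⁴
  web plate: d = 32.84 mm → contributes +8 221 940 mm⁴
  top plate: d = 121.8 mm → contributes +34 799 545 mm⁴
Total I = 65 161 582 mm⁴.
Radius of gyration: k = √(I/A) = √(65 161 582 / 11 140) = 76.48 mm.

k_x ≈ 76 mm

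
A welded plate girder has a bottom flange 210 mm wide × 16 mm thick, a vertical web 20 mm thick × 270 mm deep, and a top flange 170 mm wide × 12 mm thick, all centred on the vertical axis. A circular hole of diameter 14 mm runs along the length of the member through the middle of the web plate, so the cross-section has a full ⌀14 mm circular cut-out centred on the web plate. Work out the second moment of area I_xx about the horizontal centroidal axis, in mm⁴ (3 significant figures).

I_xx ≈ 1.39 × 10⁸ mm⁴

Split into non-overlapping primitives; take the origin at the lower-left of the bounding box.
Bottom plate: 210 × 16, A = 3 360 mm², y = 8 mm, Ī = 71 680 mm⁴.
Web plate: 20 × 270, A = 5 400 mm², y = 151 mm, Ī = 32 805 000 mm⁴.
Top plate: 170 × 12, A = 2 040 mm², y = 292 mm, Ī = 24 480 mm⁴.
Hole (subtracted): ⌀14, A = 153.94 mm², y = 151 mm, Ī = 1885.7 mm⁴.
Centroid: ȳ = ΣA·y / ΣA = 132.89 mm.
Transfer each piece to the horizontal centroidal axis using Ī + A·d² with d = y − 132.89:
  bottom plate: d = -124.89 mm → contributes +52 476 182 mm⁴
  web plate: d = 18.114 mm → contributes +34 576 781 mm⁴
  top plate: d = 159.11 mm → contributes +51 671 532 mm⁴
  hole: d = 18.114 mm → contributes −52 394 mm⁴
Total I = 138 672 101 mm⁴.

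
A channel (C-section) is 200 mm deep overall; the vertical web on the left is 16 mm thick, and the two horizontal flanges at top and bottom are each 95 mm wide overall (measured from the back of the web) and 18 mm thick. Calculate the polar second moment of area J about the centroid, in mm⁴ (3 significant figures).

J ≈ 3.92 × 10⁷ mm⁴

Break the section into simple shapes (no overlaps), measuring from the bottom-left corner of the bounding box.
Web: 16 × 200, A = 3 200 mm², y = 100 mm, Ī = 10 666 667 mm⁴.
Top flange (beyond web): 79 × 18, A = 1 422 mm², y = 191 mm, Ī = 38 394 mm⁴.
Bottom flange (beyond web): 79 × 18, A = 1 422 mm², y = 9 mm, Ī = 38 394 mm⁴.
By symmetry the centroid is at mid-height, ȳ = 100 mm.
Transfer each piece to the centroidal x-axis using Ī + A·d² with d = y − 100:
  web: d = 0 mm → contributes +10 666 667 mm⁴
  top flange (beyond web): d = 91 mm → contributes +11 813 976 mm⁴
  bottom flange (beyond web): d = -91 mm → contributes +11 813 976 mm⁴
Total I = 34 294 619 mm⁴.
For the y-axis: x̄ = 30.351 mm.
Repeating about the centroidal y-axis gives I_y = 4 944 750 mm⁴.
Polar second moment: J = I_x + I_y = 39 239 368 mm⁴.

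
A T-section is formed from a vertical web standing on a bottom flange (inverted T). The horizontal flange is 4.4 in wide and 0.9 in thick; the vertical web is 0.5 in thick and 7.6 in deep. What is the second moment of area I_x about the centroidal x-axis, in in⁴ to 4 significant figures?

I_x ≈ 53.58 in⁴

Treat the section as a set of non-overlapping primitives; coordinates are from the bounding-box lower-left.
Flange: 4.4 × 0.9, A = 3.96 in², y = 0.45 in, Ī = 0.2673 in⁴.
Web: 0.5 × 7.6, A = 3.8 in², y = 4.7 in, Ī = 18.2907 in⁴.
Centroid: ȳ = ΣA·y / ΣA = 2.53119 in.
Transfer each piece to the centroidal x-axis using Ī + A·d² with d = y − 2.53119:
  flange: d = -2.08119 in → contributes +17.4194 in⁴
  web: d = 2.16881 in → contributes +36.1649 in⁴
Total I = 53.5843 in⁴.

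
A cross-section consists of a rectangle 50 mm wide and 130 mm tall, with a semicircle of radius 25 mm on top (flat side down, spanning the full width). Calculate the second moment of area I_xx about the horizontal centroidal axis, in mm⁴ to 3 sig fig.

I_xx ≈ 1.41 × 10⁷ mm⁴

Decompose the section into non-overlapping parts with the origin at the bottom-left of its bounding rectangle.
Rectangular body: 50 × 130, A = 6 500 mm², y = 65 mm, Ī = 9 154 167 mm⁴.
Semicircular cap: semicircle r = 25, A = 981.75 mm², y = 140.61 mm, Ī = 42 874 mm⁴.
Centroid: ȳ = ΣA·y / ΣA = 74.922 mm.
Transfer each piece to the horizontal centroidal axis using Ī + A·d² with d = y − 74.922:
  rectangular body: d = -9.9215 mm → contributes +9 794 004 mm⁴
  semicircular cap: d = 65.689 mm → contributes +4 279 135 mm⁴
Total I = 14 073 139 mm⁴.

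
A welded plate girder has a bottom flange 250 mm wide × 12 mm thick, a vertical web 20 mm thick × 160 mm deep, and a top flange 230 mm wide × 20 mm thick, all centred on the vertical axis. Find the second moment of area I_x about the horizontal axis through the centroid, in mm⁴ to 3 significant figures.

I_x ≈ 6.42 × 10⁷ mm⁴

Treat the section as a set of non-overlapping primitives; coordinates are from the bounding-box lower-left.
Bottom plate: 250 × 12, A = 3 000 mm², y = 6 mm, Ī = 36 000 mm⁴.
Web plate: 20 × 160, A = 3 200 mm², y = 92 mm, Ī = 6 826 667 mm⁴.
Top plate: 230 × 20, A = 4 600 mm², y = 182 mm, Ī = 153 333 mm⁴.
Centroid: ȳ = ΣA·y / ΣA = 106.44 mm.
Transfer each piece to the horizontal axis through the centroid using Ī + A·d² with d = y − 106.44:
  bottom plate: d = -100.44 mm → contributes +30 303 259 mm⁴
  web plate: d = -14.444 mm → contributes +7 494 321 mm⁴
  top plate: d = 75.556 mm → contributes +26 413 086 mm⁴
Total I = 64 210 667 mm⁴.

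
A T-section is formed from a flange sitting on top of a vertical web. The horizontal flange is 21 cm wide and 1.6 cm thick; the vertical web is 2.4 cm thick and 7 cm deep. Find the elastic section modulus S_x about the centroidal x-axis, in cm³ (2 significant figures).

S_x ≈ 44 cm³

Break the section into simple shapes (no overlaps), measuring from the bottom-left corner of the bounding box.
Flange: 21 × 1.6, A = 33.6 cm², y = 7.8 cm, Ī = 7.168 cm⁴.
Web: 2.4 × 7, A = 16.8 cm², y = 3.5 cm, Ī = 68.6 cm⁴.
Centroid: ȳ = ΣA·y / ΣA = 6.367 cm.
Transfer each piece to the centroidal x-axis using Ī + A·d² with d = y − 6.367:
  flange: d = 1.433 cm → contributes +76.2 cm⁴
  web: d = -2.867 cm → contributes +206.7 cm⁴
Total I = 282.9 cm⁴.
Extreme fibre distance c = 6.367 cm; S = I/c = 44.43 cm³.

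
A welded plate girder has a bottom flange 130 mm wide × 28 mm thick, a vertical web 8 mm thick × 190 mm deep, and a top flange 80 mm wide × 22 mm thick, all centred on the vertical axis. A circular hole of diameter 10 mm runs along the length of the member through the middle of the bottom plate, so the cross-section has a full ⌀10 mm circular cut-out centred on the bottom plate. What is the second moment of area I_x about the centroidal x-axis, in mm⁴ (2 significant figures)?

Treat the section as a set of non-overlapping primitives; coordinates are from the bounding-box lower-left.
Bottom plate: 130 × 28, A = 3 640 mm², y = 14 mm, Ī = 237 813 mm⁴.
Web plate: 8 × 190, A = 1 520 mm², y = 123 mm, Ī = 4 572 667 mm⁴.
Top plate: 80 × 22, A = 1 760 mm², y = 229 mm, Ī = 70 987 mm⁴.
Hole (subtracted): ⌀10, A = 78.54 mm², y = 14 mm, Ī = 490.9 mm⁴.
Centroid: ȳ = ΣA·y / ΣA = 93.53 mm.
Transfer each piece to the centroidal x-axis using Ī + A·d² with d = y − 93.53:
  bottom plate: d = -79.53 mm → contributes +23 259 084 mm⁴
  web plate: d = 29.47 mm → contributes +5 893 037 mm⁴
  top plate: d = 135.5 mm → contributes +32 372 206 mm⁴
  hole: d = -79.53 mm → contributes −497 218 mm⁴
Total I = 61 027 110 mm⁴.

I_x ≈ 6.1 × 10⁷ mm⁴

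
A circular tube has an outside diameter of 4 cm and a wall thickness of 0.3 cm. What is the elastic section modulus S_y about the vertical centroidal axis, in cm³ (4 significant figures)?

S_y ≈ 3.003 cm³

Split into non-overlapping primitives; take the origin at the lower-left of the bounding box.
Outer circle: ⌀4, A = 12.5664 cm², x = 2 cm, Ī = 12.5664 cm⁴.
Bore (subtracted): ⌀3.4, A = 9.0792 cm², x = 2 cm, Ī = 6.55972 cm⁴.
By symmetry the centroid is at mid-width, x̄ = 2 cm.
All pieces are centred on the vertical centroidal axis, so I = ΣĪ (holes subtracted) = 6.00665 cm⁴.
Extreme fibre distance c = 2 cm; S = I/c = 3.00332 cm³.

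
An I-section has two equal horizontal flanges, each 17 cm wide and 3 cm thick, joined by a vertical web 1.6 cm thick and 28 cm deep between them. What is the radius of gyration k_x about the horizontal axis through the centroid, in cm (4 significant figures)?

Split into non-overlapping primitives; take the origin at the lower-left of the bounding box.
Bottom flange: 17 × 3, A = 51 cm², y = 1.5 cm, Ī = 38.25 cm⁴.
Web: 1.6 × 28, A = 44.8 cm², y = 17 cm, Ī = 2926.93 cm⁴.
Top flange: 17 × 3, A = 51 cm², y = 32.5 cm, Ī = 38.25 cm⁴.
By symmetry the centroid is at mid-height, ȳ = 17 cm.
Transfer each piece to the horizontal axis through the centroid using Ī + A·d² with d = y − 17:
  bottom flange: d = -15.5 cm → contributes +12 291 cm⁴
  web: d = 0 cm → contributes +2926.93 cm⁴
  top flange: d = 15.5 cm → contributes +12 291 cm⁴
Total I = 27508.9 cm⁴.
Radius of gyration: k = √(I/A) = √(27508.9 / 146.8) = 13.6891 cm.

k_x ≈ 13.69 cm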